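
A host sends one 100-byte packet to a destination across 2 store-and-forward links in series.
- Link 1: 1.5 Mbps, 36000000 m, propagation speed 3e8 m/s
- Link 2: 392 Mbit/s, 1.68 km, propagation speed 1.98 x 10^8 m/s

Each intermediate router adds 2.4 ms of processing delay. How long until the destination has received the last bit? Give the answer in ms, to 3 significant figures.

L = 100 × 8 = 800 bits.
Transmission delays (L/R per hop): 0.533333, 0.00204082 ms; sum = 0.535374 ms.
Propagation delays (d/s per hop): 120, 0.00848485 ms; sum = 120.008 ms.
Processing at 1 router(s): 1 × 2.4 ms = 2.4 ms.
End-to-end = 123 ms.

123 ms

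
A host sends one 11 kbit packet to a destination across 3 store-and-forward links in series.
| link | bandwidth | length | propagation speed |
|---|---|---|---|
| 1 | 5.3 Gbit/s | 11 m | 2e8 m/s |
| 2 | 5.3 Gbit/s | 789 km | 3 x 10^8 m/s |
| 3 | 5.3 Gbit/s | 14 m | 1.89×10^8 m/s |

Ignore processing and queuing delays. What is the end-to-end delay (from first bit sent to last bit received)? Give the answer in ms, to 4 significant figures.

L = 11000 bits.
Transmission delay per hop = L/R = 11000/5300000000 = 0.00207547 ms; 3 hops → 0.00622642 ms.
Propagation delays (d/s per hop): 5.5e-05, 2.63, 7.40741e-05 ms; sum = 2.63013 ms.
End-to-end = 2.636 ms.

2.636 ms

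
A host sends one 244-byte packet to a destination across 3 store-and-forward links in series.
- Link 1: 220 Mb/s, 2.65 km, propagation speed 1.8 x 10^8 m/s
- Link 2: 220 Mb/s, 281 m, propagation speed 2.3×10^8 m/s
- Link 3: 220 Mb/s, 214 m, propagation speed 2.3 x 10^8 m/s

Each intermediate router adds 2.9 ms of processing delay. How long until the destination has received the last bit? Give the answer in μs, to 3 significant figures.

5840 μs

L = 244 × 8 = 1952 bits.
Transmission delay per hop = L/R = 1952/220000000 = 8.87273 μs; 3 hops → 26.6182 μs.
Propagation delays (d/s per hop): 14.7222, 1.22174, 0.930435 μs; sum = 16.8744 μs.
Processing at 2 router(s): 2 × 2.9 ms = 5800 μs.
End-to-end = 5840 μs.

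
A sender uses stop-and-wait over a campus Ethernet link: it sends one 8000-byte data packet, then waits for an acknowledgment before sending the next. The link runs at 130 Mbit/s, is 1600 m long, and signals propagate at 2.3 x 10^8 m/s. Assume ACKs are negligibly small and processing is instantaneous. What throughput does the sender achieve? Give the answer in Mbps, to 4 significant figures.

t_tx = L/R = 64000/130000000 = 0.000492308 s.
t_prop = 1600/2.3e+08 = 6.95652e-06 s; RTT = 1.3913e-05 s.
Cycle = t_tx + RTT = 0.000506221 s.
Throughput = L / cycle = 64000 / 0.000506221 = 126.4 Mbps.

126.4 Mbps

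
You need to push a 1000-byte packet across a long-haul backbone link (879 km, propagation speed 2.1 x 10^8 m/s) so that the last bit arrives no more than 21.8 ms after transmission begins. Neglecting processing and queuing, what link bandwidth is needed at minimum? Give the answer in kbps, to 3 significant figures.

L = 8000 bits.
Propagation delay = 879000 / 210000000 = 4.18571 ms.
Transmission budget = 21.8 − 4.18571 = 17.6143 ms.
R ≥ L / t_tx = 8000 bits / 0.0176143 s = 454 kbps.

454 kbps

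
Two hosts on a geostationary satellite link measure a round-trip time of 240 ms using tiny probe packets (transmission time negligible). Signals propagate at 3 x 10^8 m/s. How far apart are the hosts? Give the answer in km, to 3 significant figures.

36000 km

One-way propagation = RTT/2 = 120 ms.
d = s × t = 300000000 × 0.12 = 36000 km.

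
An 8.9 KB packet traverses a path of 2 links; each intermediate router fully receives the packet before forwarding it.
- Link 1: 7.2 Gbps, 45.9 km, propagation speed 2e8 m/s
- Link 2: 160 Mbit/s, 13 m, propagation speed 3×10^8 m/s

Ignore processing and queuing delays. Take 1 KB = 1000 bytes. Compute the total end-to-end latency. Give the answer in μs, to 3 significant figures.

684 μs

L = 71200 bits.
Transmission delays (L/R per hop): 9.88889, 445 μs; sum = 454.889 μs.
Propagation delays (d/s per hop): 229.5, 0.0433333 μs; sum = 229.543 μs.
End-to-end = 684 μs.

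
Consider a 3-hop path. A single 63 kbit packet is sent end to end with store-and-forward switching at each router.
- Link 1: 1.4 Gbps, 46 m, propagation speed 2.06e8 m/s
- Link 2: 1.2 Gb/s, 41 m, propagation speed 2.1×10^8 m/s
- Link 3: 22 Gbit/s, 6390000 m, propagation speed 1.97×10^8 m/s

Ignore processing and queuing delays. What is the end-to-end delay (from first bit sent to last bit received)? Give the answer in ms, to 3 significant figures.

32.5 ms

L = 63000 bits.
Transmission delays (L/R per hop): 0.045, 0.0525, 0.00286364 ms; sum = 0.100364 ms.
Propagation delays (d/s per hop): 0.000223301, 0.000195238, 32.4365 ms; sum = 32.437 ms.
End-to-end = 32.5 ms.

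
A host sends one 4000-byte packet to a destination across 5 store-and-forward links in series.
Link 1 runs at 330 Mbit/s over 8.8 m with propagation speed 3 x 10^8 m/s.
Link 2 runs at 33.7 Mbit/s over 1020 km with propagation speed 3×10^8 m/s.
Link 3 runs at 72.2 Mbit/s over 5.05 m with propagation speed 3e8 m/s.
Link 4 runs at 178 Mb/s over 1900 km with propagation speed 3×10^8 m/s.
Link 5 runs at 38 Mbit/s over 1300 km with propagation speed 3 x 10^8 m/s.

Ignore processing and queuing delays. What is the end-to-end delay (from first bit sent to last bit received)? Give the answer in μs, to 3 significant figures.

L = 4000 × 8 = 32000 bits.
Transmission delays (L/R per hop): 96.9697, 949.555, 443.213, 179.775, 842.105 μs; sum = 2511.62 μs.
Propagation delays (d/s per hop): 0.0293333, 3400, 0.0168333, 6333.33, 4333.33 μs; sum = 14066.7 μs.
End-to-end = 16600 μs.

16600 μs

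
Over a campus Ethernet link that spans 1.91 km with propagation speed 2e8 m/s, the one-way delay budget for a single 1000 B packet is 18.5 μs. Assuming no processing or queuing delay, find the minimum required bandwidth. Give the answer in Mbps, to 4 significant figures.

893.9 Mbps

L = 8000 bits.
Propagation delay = 1910 / 200000000 = 9.55 μs.
Transmission budget = 18.5 − 9.55 = 8.95 μs.
R ≥ L / t_tx = 8000 bits / 8.95e-06 s = 893.9 Mbps.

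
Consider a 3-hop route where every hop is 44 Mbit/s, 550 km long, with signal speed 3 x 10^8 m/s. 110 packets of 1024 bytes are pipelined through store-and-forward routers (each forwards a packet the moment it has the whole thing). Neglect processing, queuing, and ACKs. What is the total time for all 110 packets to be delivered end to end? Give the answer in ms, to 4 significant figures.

26.35 ms

Per-hop transmission t_tx = L/R = 8192/44000000 = 0.186182 ms.
Per-hop propagation t_prop = 550000/300000000 = 1.83333 ms.
Pipeline fill: first packet needs 3·t_tx to clear all hops; remaining 109 packets each add one t_tx.
Total = (3+110-1)·t_tx + 3·t_prop = 112·0.186182 + 3·1.83333 = 26.35 ms.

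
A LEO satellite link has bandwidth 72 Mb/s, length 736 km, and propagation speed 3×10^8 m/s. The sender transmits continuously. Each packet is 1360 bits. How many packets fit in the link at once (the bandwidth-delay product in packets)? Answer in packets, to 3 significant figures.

130 packets

Propagation delay = 736000 / 300000000 = 0.00245333 s.
BDP = R × t_prop = 72000000 × 0.00245333 = 176640 bits.
In packets of 1360 bits: 130 packets.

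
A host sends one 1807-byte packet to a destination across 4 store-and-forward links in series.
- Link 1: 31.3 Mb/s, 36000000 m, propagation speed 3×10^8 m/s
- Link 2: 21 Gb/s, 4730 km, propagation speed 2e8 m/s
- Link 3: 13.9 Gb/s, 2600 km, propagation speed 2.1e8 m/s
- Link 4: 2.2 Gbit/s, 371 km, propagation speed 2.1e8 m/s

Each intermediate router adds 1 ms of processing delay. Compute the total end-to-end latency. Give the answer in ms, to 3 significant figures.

161 ms

L = 1807 × 8 = 14456 bits.
Transmission delays (L/R per hop): 0.461853, 0.000688381, 0.00104, 0.00657091 ms; sum = 0.470152 ms.
Propagation delays (d/s per hop): 120, 23.65, 12.381, 1.76667 ms; sum = 157.798 ms.
Processing at 3 router(s): 3 × 1 ms = 3 ms.
End-to-end = 161 ms.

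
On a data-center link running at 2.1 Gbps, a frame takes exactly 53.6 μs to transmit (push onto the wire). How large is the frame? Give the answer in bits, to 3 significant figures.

113000 bits

L = R × t_tx = 2100000000 b/s × 5.36e-05 s = 112560 bits.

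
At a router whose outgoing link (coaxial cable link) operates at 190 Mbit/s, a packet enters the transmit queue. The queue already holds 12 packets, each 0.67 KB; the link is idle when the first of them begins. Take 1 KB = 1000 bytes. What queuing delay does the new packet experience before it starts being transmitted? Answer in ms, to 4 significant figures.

0.3385 ms

Each queued packet: L/R = 5360/190000000 = 0.0282105 ms.
12 queued → 0.338526 ms.
Queuing delay = 0.3385 ms.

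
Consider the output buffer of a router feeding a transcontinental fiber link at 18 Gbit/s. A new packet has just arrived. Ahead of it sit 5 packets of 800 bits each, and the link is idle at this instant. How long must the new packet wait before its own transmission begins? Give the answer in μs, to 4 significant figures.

0.2222 μs

Each queued packet: L/R = 800/18000000000 = 0.0444444 μs.
5 queued → 0.222222 μs.
Queuing delay = 0.2222 μs.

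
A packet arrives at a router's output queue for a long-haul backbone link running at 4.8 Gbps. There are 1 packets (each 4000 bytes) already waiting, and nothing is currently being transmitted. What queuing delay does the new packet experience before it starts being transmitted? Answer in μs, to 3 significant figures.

6.67 μs

Each queued packet: L/R = 32000/4800000000 = 6.66667 μs.
1 queued → 6.66667 μs.
Queuing delay = 6.67 μs.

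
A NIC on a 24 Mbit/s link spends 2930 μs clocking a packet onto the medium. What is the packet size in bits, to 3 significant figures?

70300 bits

L = R × t_tx = 24000000 b/s × 0.00293 s = 70320 bits.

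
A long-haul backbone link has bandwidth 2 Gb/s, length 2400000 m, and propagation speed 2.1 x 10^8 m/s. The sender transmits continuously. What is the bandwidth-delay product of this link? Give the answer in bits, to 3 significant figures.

Propagation delay = 2400000 / 210000000 = 0.0114286 s.
BDP = R × t_prop = 2000000000 × 0.0114286 = 22857100 bits.

22900000 bits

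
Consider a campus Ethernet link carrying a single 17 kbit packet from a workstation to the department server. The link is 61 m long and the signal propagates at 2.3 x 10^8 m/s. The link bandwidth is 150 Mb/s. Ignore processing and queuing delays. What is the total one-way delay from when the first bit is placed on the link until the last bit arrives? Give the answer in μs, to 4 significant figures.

113.6 μs

L = 17000 bits.
Transmission delay = L/R = 17000 / 150000000 = 113.333 μs.
Propagation delay = d/s = 61 m / 2.3e+08 m/s = 0.265217 μs.
Total = 113.6 μs.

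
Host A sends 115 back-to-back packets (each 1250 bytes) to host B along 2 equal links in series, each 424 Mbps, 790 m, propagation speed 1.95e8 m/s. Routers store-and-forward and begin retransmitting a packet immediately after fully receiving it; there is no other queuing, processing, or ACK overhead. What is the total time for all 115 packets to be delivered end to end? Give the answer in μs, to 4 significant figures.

2744 μs

Per-hop transmission t_tx = L/R = 10000/424000000 = 23.5849 μs.
Per-hop propagation t_prop = 790/195000000 = 4.05128 μs.
Pipeline fill: first packet needs 2·t_tx to clear all hops; remaining 114 packets each add one t_tx.
Total = (2+115-1)·t_tx + 2·t_prop = 116·23.5849 + 2·4.05128 = 2744 μs.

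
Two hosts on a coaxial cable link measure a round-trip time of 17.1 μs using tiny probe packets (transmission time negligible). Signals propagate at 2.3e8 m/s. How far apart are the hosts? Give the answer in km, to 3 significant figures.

1.97 km

One-way propagation = RTT/2 = 8.55 μs.
d = s × t = 2.3e+08 × 8.55e-06 = 1.97 km.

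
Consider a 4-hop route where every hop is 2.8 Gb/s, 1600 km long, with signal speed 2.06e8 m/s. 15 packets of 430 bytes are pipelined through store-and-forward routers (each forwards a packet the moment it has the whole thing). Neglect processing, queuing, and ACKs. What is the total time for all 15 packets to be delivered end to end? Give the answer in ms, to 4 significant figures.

31.09 ms

Per-hop transmission t_tx = L/R = 3440/2800000000 = 0.00122857 ms.
Per-hop propagation t_prop = 1600000/206000000 = 7.76699 ms.
Pipeline fill: first packet needs 4·t_tx to clear all hops; remaining 14 packets each add one t_tx.
Total = (4+15-1)·t_tx + 4·t_prop = 18·0.00122857 + 4·7.76699 = 31.09 ms.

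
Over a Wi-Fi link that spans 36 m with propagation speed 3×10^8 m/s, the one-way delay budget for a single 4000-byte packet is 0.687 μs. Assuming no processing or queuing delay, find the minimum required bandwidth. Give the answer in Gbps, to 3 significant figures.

56.4 Gbps

L = 32000 bits.
Propagation delay = 36 / 300000000 = 0.12 μs.
Transmission budget = 0.687 − 0.12 = 0.567 μs.
R ≥ L / t_tx = 32000 bits / 5.67e-07 s = 56.4 Gbps.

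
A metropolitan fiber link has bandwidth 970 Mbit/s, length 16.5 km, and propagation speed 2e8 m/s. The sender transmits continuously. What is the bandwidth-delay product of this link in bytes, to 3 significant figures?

10000 bytes

Propagation delay = 16500 / 200000000 = 8.25e-05 s.
BDP = R × t_prop = 970000000 × 8.25e-05 = 80025 bits.
In bytes: 80025/8 = 10000 bytes.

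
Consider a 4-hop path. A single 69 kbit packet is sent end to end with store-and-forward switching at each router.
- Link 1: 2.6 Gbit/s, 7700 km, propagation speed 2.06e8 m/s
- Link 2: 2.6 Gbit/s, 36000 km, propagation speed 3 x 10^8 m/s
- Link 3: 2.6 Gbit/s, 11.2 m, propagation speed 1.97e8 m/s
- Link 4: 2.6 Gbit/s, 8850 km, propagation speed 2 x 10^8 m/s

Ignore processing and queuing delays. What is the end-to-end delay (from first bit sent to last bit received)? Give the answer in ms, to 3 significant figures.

202 ms

L = 69000 bits.
Transmission delay per hop = L/R = 69000/2600000000 = 0.0265385 ms; 4 hops → 0.106154 ms.
Propagation delays (d/s per hop): 37.3786, 120, 5.68528e-05, 44.25 ms; sum = 201.629 ms.
End-to-end = 202 ms.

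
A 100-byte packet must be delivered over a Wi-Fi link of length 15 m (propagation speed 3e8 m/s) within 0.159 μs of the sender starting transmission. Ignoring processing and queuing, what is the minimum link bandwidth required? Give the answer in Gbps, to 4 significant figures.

L = 800 bits.
Propagation delay = 15 / 300000000 = 0.05 μs.
Transmission budget = 0.159 − 0.05 = 0.109 μs.
R ≥ L / t_tx = 800 bits / 1.09e-07 s = 7.339 Gbps.

7.339 Gbps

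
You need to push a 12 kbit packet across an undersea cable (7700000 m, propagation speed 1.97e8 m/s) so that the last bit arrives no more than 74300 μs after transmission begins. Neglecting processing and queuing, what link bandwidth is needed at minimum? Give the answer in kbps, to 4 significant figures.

340.8 kbps

Propagation delay = 7700000 / 197000000 = 39086.3 μs.
Transmission budget = 74300 − 39086.3 = 35213.7 μs.
R ≥ L / t_tx = 12000 bits / 0.0352137 s = 340.8 kbps.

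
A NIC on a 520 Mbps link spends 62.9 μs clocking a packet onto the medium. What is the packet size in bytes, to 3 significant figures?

L = R × t_tx = 520000000 b/s × 6.29e-05 s = 32708 bits.
In bytes: 32708 / 8 = 4090 bytes.

4090 bytes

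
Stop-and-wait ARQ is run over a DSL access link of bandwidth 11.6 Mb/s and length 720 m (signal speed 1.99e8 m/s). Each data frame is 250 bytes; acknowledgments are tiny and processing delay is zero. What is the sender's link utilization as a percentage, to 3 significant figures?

t_tx = L/R = 2000/11600000 = 0.000172414 s.
t_prop = 720/199000000 = 3.61809e-06 s; RTT = 7.23618e-06 s.
Cycle = t_tx + RTT = 0.00017965 s.
Utilization = t_tx / cycle = 0.000172414/0.00017965 = 96.0 %.

96.0 %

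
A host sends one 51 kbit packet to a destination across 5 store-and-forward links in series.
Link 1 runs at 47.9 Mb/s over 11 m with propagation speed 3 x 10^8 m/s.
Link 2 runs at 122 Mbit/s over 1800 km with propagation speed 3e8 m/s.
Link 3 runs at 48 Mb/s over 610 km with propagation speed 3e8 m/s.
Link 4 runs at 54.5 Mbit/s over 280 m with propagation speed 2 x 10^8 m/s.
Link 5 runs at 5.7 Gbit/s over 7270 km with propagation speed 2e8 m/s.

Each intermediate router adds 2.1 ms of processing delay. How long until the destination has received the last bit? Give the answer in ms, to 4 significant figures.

L = 51000 bits.
Transmission delays (L/R per hop): 1.06472, 0.418033, 1.0625, 0.93578, 0.00894737 ms; sum = 3.48998 ms.
Propagation delays (d/s per hop): 3.66667e-05, 6, 2.03333, 0.0014, 36.35 ms; sum = 44.3848 ms.
Processing at 4 router(s): 4 × 2.1 ms = 8.4 ms.
End-to-end = 56.27 ms.

56.27 ms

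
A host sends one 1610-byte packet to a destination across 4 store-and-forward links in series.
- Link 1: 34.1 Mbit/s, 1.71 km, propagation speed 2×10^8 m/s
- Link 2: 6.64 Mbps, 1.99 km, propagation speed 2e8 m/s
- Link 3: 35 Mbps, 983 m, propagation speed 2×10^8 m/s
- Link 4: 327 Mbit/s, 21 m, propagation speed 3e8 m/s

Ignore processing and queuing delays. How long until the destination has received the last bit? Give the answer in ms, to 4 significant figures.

2.748 ms

L = 1610 × 8 = 12880 bits.
Transmission delays (L/R per hop): 0.377713, 1.93976, 0.368, 0.0393884 ms; sum = 2.72486 ms.
Propagation delays (d/s per hop): 0.00855, 0.00995, 0.004915, 7e-05 ms; sum = 0.023485 ms.
End-to-end = 2.748 ms.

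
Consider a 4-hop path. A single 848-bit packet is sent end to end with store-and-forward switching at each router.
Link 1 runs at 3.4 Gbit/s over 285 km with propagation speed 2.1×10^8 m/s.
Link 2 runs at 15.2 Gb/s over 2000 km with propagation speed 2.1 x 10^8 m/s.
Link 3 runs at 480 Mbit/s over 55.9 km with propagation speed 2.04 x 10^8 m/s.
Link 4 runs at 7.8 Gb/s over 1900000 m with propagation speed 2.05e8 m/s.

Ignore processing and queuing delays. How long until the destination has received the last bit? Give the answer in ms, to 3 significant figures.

20.4 ms

Transmission delays (L/R per hop): 0.000249412, 5.57895e-05, 0.00176667, 0.000108718 ms; sum = 0.00218059 ms.
Propagation delays (d/s per hop): 1.35714, 9.52381, 0.27402, 9.26829 ms; sum = 20.4233 ms.
End-to-end = 20.4 ms.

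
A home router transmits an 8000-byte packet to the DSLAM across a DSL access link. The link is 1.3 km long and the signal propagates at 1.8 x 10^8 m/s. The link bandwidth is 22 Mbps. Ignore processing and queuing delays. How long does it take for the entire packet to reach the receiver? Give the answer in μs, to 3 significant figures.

2920 μs

L = 8000 × 8 = 64000 bits.
Transmission delay = L/R = 64000 / 22000000 = 2909.09 μs.
Propagation delay = d/s = 1300 m / 180000000 m/s = 7.22222 μs.
Total = 2920 μs.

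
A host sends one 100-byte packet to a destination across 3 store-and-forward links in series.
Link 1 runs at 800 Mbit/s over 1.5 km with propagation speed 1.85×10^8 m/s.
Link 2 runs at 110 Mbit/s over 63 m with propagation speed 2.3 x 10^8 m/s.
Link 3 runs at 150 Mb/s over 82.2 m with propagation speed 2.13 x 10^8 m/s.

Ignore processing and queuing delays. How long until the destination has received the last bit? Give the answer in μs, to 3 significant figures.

22.4 μs

L = 100 × 8 = 800 bits.
Transmission delays (L/R per hop): 1, 7.27273, 5.33333 μs; sum = 13.6061 μs.
Propagation delays (d/s per hop): 8.10811, 0.273913, 0.385915 μs; sum = 8.76794 μs.
End-to-end = 22.4 μs.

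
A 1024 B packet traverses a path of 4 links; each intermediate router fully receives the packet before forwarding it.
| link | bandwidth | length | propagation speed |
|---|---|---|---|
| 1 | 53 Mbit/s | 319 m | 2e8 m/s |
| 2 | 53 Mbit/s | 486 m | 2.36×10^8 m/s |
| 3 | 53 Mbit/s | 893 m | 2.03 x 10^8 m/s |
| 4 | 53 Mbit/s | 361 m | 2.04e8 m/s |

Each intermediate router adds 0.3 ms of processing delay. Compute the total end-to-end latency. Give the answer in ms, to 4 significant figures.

1.528 ms

L = 1024 × 8 = 8192 bits.
Transmission delay per hop = L/R = 8192/53000000 = 0.154566 ms; 4 hops → 0.618264 ms.
Propagation delays (d/s per hop): 0.001595, 0.00205932, 0.00439901, 0.00176961 ms; sum = 0.00982294 ms.
Processing at 3 router(s): 3 × 0.3 ms = 0.9 ms.
End-to-end = 1.528 ms.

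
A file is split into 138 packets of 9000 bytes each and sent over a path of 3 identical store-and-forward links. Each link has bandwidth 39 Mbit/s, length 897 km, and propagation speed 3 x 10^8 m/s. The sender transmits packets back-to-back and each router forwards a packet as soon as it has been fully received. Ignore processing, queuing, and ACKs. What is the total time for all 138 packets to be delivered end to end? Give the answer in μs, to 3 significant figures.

Per-hop transmission t_tx = L/R = 72000/39000000 = 1846.15 μs.
Per-hop propagation t_prop = 897000/300000000 = 2990 μs.
Pipeline fill: first packet needs 3·t_tx to clear all hops; remaining 137 packets each add one t_tx.
Total = (3+138-1)·t_tx + 3·t_prop = 140·1846.15 + 3·2990 = 267000 μs.

267000 μs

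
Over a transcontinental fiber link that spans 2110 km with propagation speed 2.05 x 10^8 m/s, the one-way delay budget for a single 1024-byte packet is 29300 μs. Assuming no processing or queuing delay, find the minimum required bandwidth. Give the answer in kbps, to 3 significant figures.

431 kbps

L = 8192 bits.
Propagation delay = 2110000 / 2.05e+08 = 10292.7 μs.
Transmission budget = 29300 − 10292.7 = 19007.3 μs.
R ≥ L / t_tx = 8192 bits / 0.0190073 s = 431 kbps.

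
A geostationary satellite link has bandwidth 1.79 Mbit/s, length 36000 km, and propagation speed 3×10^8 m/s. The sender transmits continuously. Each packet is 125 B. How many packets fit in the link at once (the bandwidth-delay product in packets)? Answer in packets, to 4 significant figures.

Propagation delay = 36000000 / 300000000 = 0.12 s.
BDP = R × t_prop = 1790000 × 0.12 = 214800 bits.
In packets of 1000 bits: 214.8 packets.

214.8 packets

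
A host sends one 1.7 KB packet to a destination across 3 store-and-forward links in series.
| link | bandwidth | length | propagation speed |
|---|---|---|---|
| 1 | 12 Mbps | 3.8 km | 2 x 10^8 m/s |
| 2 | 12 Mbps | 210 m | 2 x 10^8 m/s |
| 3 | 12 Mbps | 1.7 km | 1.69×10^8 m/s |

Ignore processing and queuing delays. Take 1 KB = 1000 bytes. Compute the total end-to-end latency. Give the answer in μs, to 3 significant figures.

3430 μs

L = 13600 bits.
Transmission delay per hop = L/R = 13600/12000000 = 1133.33 μs; 3 hops → 3400 μs.
Propagation delays (d/s per hop): 19, 1.05, 10.0592 μs; sum = 30.1092 μs.
End-to-end = 3430 μs.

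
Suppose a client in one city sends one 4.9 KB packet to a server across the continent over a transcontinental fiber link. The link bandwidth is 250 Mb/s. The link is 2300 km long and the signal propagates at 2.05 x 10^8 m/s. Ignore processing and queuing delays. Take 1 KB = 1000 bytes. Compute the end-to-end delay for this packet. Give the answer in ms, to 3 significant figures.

L = 39200 bits.
Transmission delay = L/R = 39200 / 250000000 = 0.1568 ms.
Propagation delay = d/s = 2300000 m / 2.05e+08 m/s = 11.2195 ms.
Total = 11.4 ms.

11.4 ms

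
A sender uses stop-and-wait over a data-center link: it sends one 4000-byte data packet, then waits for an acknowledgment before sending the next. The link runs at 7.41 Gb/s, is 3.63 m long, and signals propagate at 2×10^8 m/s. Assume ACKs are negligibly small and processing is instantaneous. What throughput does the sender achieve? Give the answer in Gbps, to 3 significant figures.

t_tx = L/R = 32000/7410000000 = 4.31849e-06 s.
t_prop = 3.63/200000000 = 1.815e-08 s; RTT = 3.63e-08 s.
Cycle = t_tx + RTT = 4.35479e-06 s.
Throughput = L / cycle = 32000 / 4.35479e-06 = 7.35 Gbps.

7.35 Gbps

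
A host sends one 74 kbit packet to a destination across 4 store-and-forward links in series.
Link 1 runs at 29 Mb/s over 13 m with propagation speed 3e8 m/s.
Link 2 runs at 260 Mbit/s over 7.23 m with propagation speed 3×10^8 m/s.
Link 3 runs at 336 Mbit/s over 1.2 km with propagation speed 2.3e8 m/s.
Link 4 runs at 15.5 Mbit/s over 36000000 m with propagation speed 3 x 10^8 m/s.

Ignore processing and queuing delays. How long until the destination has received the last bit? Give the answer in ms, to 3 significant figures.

L = 74000 bits.
Transmission delays (L/R per hop): 2.55172, 0.284615, 0.220238, 4.77419 ms; sum = 7.83077 ms.
Propagation delays (d/s per hop): 4.33333e-05, 2.41e-05, 0.00521739, 120 ms; sum = 120.005 ms.
End-to-end = 128 ms.

128 ms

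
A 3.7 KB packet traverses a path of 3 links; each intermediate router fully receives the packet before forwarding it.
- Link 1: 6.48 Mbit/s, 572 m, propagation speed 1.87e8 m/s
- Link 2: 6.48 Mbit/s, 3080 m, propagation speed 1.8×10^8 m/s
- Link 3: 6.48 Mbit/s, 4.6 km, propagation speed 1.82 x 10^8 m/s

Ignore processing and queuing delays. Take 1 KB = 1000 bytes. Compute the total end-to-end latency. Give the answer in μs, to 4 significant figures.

L = 29600 bits.
Transmission delay per hop = L/R = 29600/6480000 = 4567.9 μs; 3 hops → 13703.7 μs.
Propagation delays (d/s per hop): 3.05882, 17.1111, 25.2747 μs; sum = 45.4447 μs.
End-to-end = 13750 μs.

13750 μs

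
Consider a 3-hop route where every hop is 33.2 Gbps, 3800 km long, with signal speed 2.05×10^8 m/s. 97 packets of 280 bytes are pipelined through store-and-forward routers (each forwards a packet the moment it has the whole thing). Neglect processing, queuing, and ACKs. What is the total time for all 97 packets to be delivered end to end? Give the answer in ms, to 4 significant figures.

Per-hop transmission t_tx = L/R = 2240/3.32e+10 = 6.74699e-05 ms.
Per-hop propagation t_prop = 3800000/2.05e+08 = 18.5366 ms.
Pipeline fill: first packet needs 3·t_tx to clear all hops; remaining 96 packets each add one t_tx.
Total = (3+97-1)·t_tx + 3·t_prop = 99·6.74699e-05 + 3·18.5366 = 55.62 ms.

55.62 ms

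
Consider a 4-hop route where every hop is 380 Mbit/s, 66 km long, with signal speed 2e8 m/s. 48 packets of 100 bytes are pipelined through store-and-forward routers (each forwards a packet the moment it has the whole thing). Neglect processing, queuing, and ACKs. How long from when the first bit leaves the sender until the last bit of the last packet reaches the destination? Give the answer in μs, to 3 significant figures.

1430 μs

Per-hop transmission t_tx = L/R = 800/380000000 = 2.10526 μs.
Per-hop propagation t_prop = 66000/200000000 = 330 μs.
Pipeline fill: first packet needs 4·t_tx to clear all hops; remaining 47 packets each add one t_tx.
Total = (4+48-1)·t_tx + 4·t_prop = 51·2.10526 + 4·330 = 1430 μs.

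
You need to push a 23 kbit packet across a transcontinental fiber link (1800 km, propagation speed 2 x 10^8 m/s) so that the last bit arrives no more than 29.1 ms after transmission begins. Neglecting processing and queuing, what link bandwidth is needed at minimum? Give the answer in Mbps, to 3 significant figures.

Propagation delay = 1800000 / 200000000 = 9 ms.
Transmission budget = 29.1 − 9 = 20.1 ms.
R ≥ L / t_tx = 23000 bits / 0.0201 s = 1.14 Mbps.

1.14 Mbps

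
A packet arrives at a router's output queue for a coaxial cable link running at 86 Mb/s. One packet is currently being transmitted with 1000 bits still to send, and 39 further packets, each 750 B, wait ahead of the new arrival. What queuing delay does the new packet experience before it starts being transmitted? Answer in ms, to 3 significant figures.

Each queued packet: L/R = 6000/86000000 = 0.0697674 ms.
39 queued → 2.72093 ms.
Plus remaining 1000 bits of current packet: 0.0116279 ms.
Queuing delay = 2.73 ms.

2.73 ms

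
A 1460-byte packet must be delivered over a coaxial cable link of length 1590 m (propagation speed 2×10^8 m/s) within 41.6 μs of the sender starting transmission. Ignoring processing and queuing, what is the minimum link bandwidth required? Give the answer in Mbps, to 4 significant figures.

L = 11680 bits.
Propagation delay = 1590 / 200000000 = 7.95 μs.
Transmission budget = 41.6 − 7.95 = 33.65 μs.
R ≥ L / t_tx = 11680 bits / 3.365e-05 s = 347.1 Mbps.

347.1 Mbps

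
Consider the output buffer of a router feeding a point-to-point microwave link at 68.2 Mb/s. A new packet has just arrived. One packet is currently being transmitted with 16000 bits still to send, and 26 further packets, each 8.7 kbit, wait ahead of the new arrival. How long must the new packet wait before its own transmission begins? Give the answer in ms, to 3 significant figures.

Each queued packet: L/R = 8700/68200000 = 0.127566 ms.
26 queued → 3.31672 ms.
Plus remaining 16000 bits of current packet: 0.234604 ms.
Queuing delay = 3.55 ms.

3.55 ms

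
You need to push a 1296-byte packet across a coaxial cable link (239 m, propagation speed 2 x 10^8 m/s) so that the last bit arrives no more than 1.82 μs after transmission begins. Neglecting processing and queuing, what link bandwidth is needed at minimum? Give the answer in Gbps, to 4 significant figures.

16.59 Gbps

L = 10368 bits.
Propagation delay = 239 / 200000000 = 1.195 μs.
Transmission budget = 1.82 − 1.195 = 0.625 μs.
R ≥ L / t_tx = 10368 bits / 6.25e-07 s = 16.59 Gbps.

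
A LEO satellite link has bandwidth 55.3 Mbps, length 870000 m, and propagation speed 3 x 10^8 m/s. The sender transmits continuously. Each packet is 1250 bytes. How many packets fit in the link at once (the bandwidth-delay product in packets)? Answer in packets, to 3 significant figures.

16.0 packets

Propagation delay = 870000 / 300000000 = 0.0029 s.
BDP = R × t_prop = 55300000 × 0.0029 = 160370 bits.
In packets of 10000 bits: 16.0 packets.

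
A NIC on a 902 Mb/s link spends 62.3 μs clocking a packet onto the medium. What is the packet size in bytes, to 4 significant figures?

L = R × t_tx = 902000000 b/s × 6.23e-05 s = 56194.6 bits.
In bytes: 56194.6 / 8 = 7024 bytes.

7024 bytes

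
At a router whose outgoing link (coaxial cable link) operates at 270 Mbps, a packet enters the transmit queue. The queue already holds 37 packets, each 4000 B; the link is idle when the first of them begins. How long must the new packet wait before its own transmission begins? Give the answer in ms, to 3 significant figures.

Each queued packet: L/R = 32000/270000000 = 0.118519 ms.
37 queued → 4.38519 ms.
Queuing delay = 4.39 ms.

4.39 ms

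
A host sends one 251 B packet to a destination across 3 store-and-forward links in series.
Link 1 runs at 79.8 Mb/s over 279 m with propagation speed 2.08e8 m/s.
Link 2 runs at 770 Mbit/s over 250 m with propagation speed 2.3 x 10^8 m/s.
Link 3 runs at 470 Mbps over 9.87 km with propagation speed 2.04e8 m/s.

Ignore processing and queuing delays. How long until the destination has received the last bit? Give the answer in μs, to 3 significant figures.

82.9 μs

L = 251 × 8 = 2008 bits.
Transmission delays (L/R per hop): 25.1629, 2.60779, 4.27234 μs; sum = 32.043 μs.
Propagation delays (d/s per hop): 1.34135, 1.08696, 48.3824 μs; sum = 50.8107 μs.
End-to-end = 82.9 μs.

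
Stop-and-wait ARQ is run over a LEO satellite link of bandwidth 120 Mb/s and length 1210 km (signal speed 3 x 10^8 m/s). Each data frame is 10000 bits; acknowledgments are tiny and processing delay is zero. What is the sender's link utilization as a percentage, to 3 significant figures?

1.02 %

t_tx = L/R = 10000/120000000 = 8.33333e-05 s.
t_prop = 1210000/300000000 = 0.00403333 s; RTT = 0.00806667 s.
Cycle = t_tx + RTT = 0.00815 s.
Utilization = t_tx / cycle = 8.33333e-05/0.00815 = 1.02 %.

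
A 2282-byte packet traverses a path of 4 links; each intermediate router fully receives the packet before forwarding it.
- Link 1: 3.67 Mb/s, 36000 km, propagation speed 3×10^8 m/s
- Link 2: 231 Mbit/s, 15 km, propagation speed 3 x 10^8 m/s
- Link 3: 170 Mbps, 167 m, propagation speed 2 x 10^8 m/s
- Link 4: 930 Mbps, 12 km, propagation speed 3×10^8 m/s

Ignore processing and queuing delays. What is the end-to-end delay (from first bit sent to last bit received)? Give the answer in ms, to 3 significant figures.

L = 2282 × 8 = 18256 bits.
Transmission delays (L/R per hop): 4.97439, 0.0790303, 0.107388, 0.0196301 ms; sum = 5.18044 ms.
Propagation delays (d/s per hop): 120, 0.05, 0.000835, 0.04 ms; sum = 120.091 ms.
End-to-end = 125 ms.

125 ms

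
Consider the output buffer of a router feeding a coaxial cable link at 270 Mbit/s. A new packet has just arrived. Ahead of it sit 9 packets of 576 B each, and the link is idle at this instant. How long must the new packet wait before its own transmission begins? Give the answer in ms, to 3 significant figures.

Each queued packet: L/R = 4608/270000000 = 0.0170667 ms.
9 queued → 0.1536 ms.
Queuing delay = 0.154 ms.

0.154 ms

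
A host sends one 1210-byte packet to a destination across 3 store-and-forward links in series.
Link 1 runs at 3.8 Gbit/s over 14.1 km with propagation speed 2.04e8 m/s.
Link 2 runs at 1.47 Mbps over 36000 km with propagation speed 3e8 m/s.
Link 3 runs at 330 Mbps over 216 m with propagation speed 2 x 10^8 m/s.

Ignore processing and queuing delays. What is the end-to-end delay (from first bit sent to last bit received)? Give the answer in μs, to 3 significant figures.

127000 μs

L = 1210 × 8 = 9680 bits.
Transmission delays (L/R per hop): 2.54737, 6585.03, 29.3333 μs; sum = 6616.91 μs.
Propagation delays (d/s per hop): 69.1176, 120000, 1.08 μs; sum = 120070 μs.
End-to-end = 127000 μs.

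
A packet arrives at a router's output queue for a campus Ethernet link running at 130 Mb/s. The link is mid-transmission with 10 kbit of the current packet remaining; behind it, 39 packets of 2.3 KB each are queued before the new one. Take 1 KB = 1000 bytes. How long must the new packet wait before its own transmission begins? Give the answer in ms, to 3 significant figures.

5.60 ms

Each queued packet: L/R = 18400/130000000 = 0.141538 ms.
39 queued → 5.52 ms.
Plus remaining 10000 bits of current packet: 0.0769231 ms.
Queuing delay = 5.60 ms.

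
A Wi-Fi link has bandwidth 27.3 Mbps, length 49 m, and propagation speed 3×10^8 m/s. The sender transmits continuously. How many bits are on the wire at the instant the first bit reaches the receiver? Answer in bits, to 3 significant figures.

Propagation delay = 49 / 300000000 = 1.63333e-07 s.
BDP = R × t_prop = 27300000 × 1.63333e-07 = 4.459 bits.

4.46 bits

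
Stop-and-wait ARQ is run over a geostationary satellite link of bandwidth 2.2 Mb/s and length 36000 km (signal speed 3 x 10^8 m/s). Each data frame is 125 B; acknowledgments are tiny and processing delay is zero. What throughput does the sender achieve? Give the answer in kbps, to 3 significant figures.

t_tx = L/R = 1000/2200000 = 0.000454545 s.
t_prop = 36000000/300000000 = 0.12 s; RTT = 0.24 s.
Cycle = t_tx + RTT = 0.240455 s.
Throughput = L / cycle = 1000 / 0.240455 = 4.16 kbps.

4.16 kbps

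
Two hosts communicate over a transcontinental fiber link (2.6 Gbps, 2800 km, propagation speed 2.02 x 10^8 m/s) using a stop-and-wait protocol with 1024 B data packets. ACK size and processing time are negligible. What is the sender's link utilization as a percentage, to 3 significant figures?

t_tx = L/R = 8192/2600000000 = 3.15077e-06 s.
t_prop = 2800000/202000000 = 0.0138614 s; RTT = 0.0277228 s.
Cycle = t_tx + RTT = 0.0277259 s.
Utilization = t_tx / cycle = 3.15077e-06/0.0277259 = 0.0114 %.

0.0114 %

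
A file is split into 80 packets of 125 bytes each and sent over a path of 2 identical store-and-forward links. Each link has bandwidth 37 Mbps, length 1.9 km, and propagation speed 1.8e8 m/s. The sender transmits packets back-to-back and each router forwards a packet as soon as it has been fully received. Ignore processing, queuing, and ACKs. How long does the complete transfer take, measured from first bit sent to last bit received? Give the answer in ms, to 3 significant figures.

Per-hop transmission t_tx = L/R = 1000/37000000 = 0.027027 ms.
Per-hop propagation t_prop = 1900/180000000 = 0.0105556 ms.
Pipeline fill: first packet needs 2·t_tx to clear all hops; remaining 79 packets each add one t_tx.
Total = (2+80-1)·t_tx + 2·t_prop = 81·0.027027 + 2·0.0105556 = 2.21 ms.

2.21 ms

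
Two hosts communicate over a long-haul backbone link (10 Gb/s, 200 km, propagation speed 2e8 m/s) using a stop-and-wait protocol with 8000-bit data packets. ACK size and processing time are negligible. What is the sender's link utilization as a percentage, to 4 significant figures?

0.03998 %

t_tx = L/R = 8000/10000000000 = 8e-07 s.
t_prop = 200000/200000000 = 0.001 s; RTT = 0.002 s.
Cycle = t_tx + RTT = 0.0020008 s.
Utilization = t_tx / cycle = 8e-07/0.0020008 = 0.03998 %.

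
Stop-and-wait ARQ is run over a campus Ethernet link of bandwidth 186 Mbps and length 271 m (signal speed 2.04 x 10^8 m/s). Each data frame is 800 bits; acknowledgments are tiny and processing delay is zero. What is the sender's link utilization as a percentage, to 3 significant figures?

61.8 %

t_tx = L/R = 800/186000000 = 4.30108e-06 s.
t_prop = 271/204000000 = 1.32843e-06 s; RTT = 2.65686e-06 s.
Cycle = t_tx + RTT = 6.95794e-06 s.
Utilization = t_tx / cycle = 4.30108e-06/6.95794e-06 = 61.8 %.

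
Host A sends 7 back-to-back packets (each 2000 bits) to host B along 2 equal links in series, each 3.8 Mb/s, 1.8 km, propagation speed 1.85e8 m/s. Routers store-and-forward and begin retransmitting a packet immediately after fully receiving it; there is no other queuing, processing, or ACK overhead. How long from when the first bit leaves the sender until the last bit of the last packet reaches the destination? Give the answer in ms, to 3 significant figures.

4.23 ms

Per-hop transmission t_tx = L/R = 2000/3800000 = 0.526316 ms.
Per-hop propagation t_prop = 1800/185000000 = 0.00972973 ms.
Pipeline fill: first packet needs 2·t_tx to clear all hops; remaining 6 packets each add one t_tx.
Total = (2+7-1)·t_tx + 2·t_prop = 8·0.526316 + 2·0.00972973 = 4.23 ms.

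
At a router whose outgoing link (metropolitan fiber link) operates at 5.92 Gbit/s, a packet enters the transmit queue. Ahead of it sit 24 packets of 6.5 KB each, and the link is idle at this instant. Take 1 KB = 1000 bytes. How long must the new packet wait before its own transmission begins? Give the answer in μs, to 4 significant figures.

210.8 μs

Each queued packet: L/R = 52000/5920000000 = 8.78378 μs.
24 queued → 210.811 μs.
Queuing delay = 210.8 μs.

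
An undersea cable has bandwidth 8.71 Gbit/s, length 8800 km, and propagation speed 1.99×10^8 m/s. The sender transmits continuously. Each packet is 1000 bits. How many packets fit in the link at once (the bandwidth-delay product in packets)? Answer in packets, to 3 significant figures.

385000 packets

Propagation delay = 8800000 / 199000000 = 0.0442211 s.
BDP = R × t_prop = 8710000000 × 0.0442211 = 385166000 bits.
In packets of 1000 bits: 385000 packets.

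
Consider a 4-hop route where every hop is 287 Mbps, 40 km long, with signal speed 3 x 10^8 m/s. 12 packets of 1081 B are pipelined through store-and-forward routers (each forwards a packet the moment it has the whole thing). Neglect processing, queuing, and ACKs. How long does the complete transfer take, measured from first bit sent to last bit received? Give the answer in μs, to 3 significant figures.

Per-hop transmission t_tx = L/R = 8648/287000000 = 30.1324 μs.
Per-hop propagation t_prop = 40000/300000000 = 133.333 μs.
Pipeline fill: first packet needs 4·t_tx to clear all hops; remaining 11 packets each add one t_tx.
Total = (4+12-1)·t_tx + 4·t_prop = 15·30.1324 + 4·133.333 = 985 μs.

985 μs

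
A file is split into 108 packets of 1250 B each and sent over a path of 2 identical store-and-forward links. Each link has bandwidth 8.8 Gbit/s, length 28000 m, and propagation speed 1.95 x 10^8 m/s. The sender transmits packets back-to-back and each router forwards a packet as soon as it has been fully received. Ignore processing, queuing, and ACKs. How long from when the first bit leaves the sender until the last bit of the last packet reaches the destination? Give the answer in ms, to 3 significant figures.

0.411 ms

Per-hop transmission t_tx = L/R = 10000/8800000000 = 0.00113636 ms.
Per-hop propagation t_prop = 28000/195000000 = 0.14359 ms.
Pipeline fill: first packet needs 2·t_tx to clear all hops; remaining 107 packets each add one t_tx.
Total = (2+108-1)·t_tx + 2·t_prop = 109·0.00113636 + 2·0.14359 = 0.411 ms.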